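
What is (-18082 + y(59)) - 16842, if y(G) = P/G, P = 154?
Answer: -2060362/59 ≈ -34921.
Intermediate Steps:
y(G) = 154/G
(-18082 + y(59)) - 16842 = (-18082 + 154/59) - 16842 = -1066684/59 - 16842 = -2060362/59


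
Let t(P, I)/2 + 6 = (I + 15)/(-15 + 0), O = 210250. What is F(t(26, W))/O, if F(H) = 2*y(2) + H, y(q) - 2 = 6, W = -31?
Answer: 46/1576875 ≈ 2.9172e-5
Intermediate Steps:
y(q) = 8 (y(q) = 2 + 6 = 8)
t(P, I) = -14 - 2*I/15 (t(P, I) = -12 + 2*((I + 15)/(-15 + 0)) = -12 + 2*((15 + I)/(-15)) = -12 + 2*((15 + I)*(-1/15)) = -12 + 2*(-1 - I/15) = -12 + (-2 - 2*I/15) = -14 - 2*I/15)
F(H) = 16 + H (F(H) = 2*8 + H = 16 + H)
F(t(26, W))/O = (16 + (-14 - 2/15*(-31)))/210250 = (16 + (-14 + 62/15))*(1/210250) = (16 - 148/15)*(1/210250) = (92/15)*(1/210250) = 46/1576875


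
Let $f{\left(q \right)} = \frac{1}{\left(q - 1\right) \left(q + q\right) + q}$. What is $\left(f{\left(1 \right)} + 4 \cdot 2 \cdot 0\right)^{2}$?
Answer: $1$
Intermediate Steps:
$f{\left(q \right)} = \frac{1}{q + 2 q \left(-1 + q\right)}$ ($f{\left(q \right)} = \frac{1}{\left(-1 + q\right) 2 q + q} = \frac{1}{2 q \left(-1 + q\right) + q} = \frac{1}{q + 2 q \left(-1 + q\right)}$)
$\left(f{\left(1 \right)} + 4 \cdot 2 \cdot 0\right)^{2} = \left(\frac{1}{1 \left(-1 + 2 \cdot 1\right)} + 4 \cdot 2 \cdot 0\right)^{2} = \left(1 \frac{1}{-1 + 2} + 8 \cdot 0\right)^{2} = \left(1 \cdot 1^{-1} + 0\right)^{2} = \left(1 \cdot 1 + 0\right)^{2} = \left(1 + 0\right)^{2} = 1^{2} = 1$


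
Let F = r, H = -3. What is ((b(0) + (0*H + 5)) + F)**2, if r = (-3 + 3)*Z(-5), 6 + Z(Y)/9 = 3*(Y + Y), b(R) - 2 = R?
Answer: 49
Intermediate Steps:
b(R) = 2 + R
Z(Y) = -54 + 54*Y (Z(Y) = -54 + 9*(3*(Y + Y)) = -54 + 9*(3*(2*Y)) = -54 + 9*(6*Y) = -54 + 54*Y)
r = 0 (r = (-3 + 3)*(-54 + 54*(-5)) = 0*(-54 - 270) = 0*(-324) = 0)
F = 0
((b(0) + (0*H + 5)) + F)**2 = (((2 + 0) + (0*(-3) + 5)) + 0)**2 = ((2 + (0 + 5)) + 0)**2 = ((2 + 5) + 0)**2 = (7 + 0)**2 = 7**2 = 49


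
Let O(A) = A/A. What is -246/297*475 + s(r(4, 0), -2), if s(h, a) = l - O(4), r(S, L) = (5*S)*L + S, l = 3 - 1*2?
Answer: -38950/99 ≈ -393.43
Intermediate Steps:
l = 1 (l = 3 - 2 = 1)
O(A) = 1
r(S, L) = S + 5*L*S (r(S, L) = 5*L*S + S = S + 5*L*S)
s(h, a) = 0 (s(h, a) = 1 - 1*1 = 1 - 1 = 0)
-246/297*475 + s(r(4, 0), -2) = -246/297*475 + 0 = -246*1/297*475 + 0 = -82/99*475 + 0 = -38950/99 + 0 = -38950/99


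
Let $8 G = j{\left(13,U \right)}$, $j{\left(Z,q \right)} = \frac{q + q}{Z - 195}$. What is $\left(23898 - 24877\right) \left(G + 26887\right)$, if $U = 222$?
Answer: $- \frac{9581235103}{364} \approx -2.6322 \cdot 10^{7}$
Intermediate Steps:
$j{\left(Z,q \right)} = \frac{2 q}{-195 + Z}$
$G = - \frac{111}{364}$ ($G = \frac{2 \cdot 222 \frac{1}{-195 + 13}}{8} = \frac{2 \cdot 222 \frac{1}{-182}}{8} = \frac{2 \cdot 222 \left(- \frac{1}{182}\right)}{8} = \frac{1}{8} \left(- \frac{222}{91}\right) = - \frac{111}{364} \approx -0.30494$)
$\left(23898 - 24877\right) \left(G + 26887\right) = \left(23898 - 24877\right) \left(- \frac{111}{364} + 26887\right) = \left(-979\right) \frac{9786757}{364} = - \frac{9581235103}{364}$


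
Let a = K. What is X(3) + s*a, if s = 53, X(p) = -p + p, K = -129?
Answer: -6837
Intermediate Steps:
a = -129
X(p) = 0
X(3) + s*a = 0 + 53*(-129) = 0 - 6837 = -6837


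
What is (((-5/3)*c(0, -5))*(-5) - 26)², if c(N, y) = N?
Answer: 676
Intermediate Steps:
(((-5/3)*c(0, -5))*(-5) - 26)² = ((-5/3*0)*(-5) - 26)² = ((-5*⅓*0)*(-5) - 26)² = (-5/3*0*(-5) - 26)² = (0*(-5) - 26)² = (0 - 26)² = (-26)² = 676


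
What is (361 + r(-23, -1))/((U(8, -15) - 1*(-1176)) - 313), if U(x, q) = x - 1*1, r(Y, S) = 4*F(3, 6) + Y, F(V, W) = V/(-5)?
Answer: 839/2175 ≈ 0.38575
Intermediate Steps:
F(V, W) = -V/5 (F(V, W) = V*(-⅕) = -V/5)
r(Y, S) = -12/5 + Y (r(Y, S) = 4*(-⅕*3) + Y = 4*(-⅗) + Y = -12/5 + Y)
U(x, q) = -1 + x (U(x, q) = x - 1 = -1 + x)
(361 + r(-23, -1))/((U(8, -15) - 1*(-1176)) - 313) = (361 + (-12/5 - 23))/(((-1 + 8) - 1*(-1176)) - 313) = (361 - 127/5)/((7 + 1176) - 313) = 1678/(5*(1183 - 313)) = (1678/5)/870 = (1678/5)*(1/870) = 839/2175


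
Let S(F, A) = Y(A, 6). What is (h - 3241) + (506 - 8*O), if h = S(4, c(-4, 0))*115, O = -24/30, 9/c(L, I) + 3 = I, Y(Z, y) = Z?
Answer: -15368/5 ≈ -3073.6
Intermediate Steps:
c(L, I) = 9/(-3 + I)
S(F, A) = A
O = -4/5 (O = -24*1/30 = -4/5 ≈ -0.80000)
h = -345 (h = (9/(-3 + 0))*115 = (9/(-3))*115 = (9*(-1/3))*115 = -3*115 = -345)
(h - 3241) + (506 - 8*O) = (-345 - 3241) + (506 - 8*(-4)/5) = -3586 + (506 - 1*(-32/5)) = -3586 + (506 + 32/5) = -3586 + 2562/5 = -15368/5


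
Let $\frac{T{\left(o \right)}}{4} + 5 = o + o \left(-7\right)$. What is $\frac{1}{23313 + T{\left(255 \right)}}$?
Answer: $\frac{1}{17173} \approx 5.8231 \cdot 10^{-5}$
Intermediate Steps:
$T{\left(o \right)} = -20 - 24 o$ ($T{\left(o \right)} = -20 + 4 \left(o + o \left(-7\right)\right) = -20 + 4 \left(o - 7 o\right) = -20 + 4 \left(- 6 o\right) = -20 - 24 o$)
$\frac{1}{23313 + T{\left(255 \right)}} = \frac{1}{23313 - 6140} = \frac{1}{17173}$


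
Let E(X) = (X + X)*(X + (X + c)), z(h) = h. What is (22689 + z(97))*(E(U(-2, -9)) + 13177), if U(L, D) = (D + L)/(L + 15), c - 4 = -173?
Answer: 51854806566/169 ≈ 3.0683e+8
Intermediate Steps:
c = -169 (c = 4 - 173 = -169)
U(L, D) = (D + L)/(15 + L)
E(X) = 2*X*(-169 + 2*X) (E(X) = (X + X)*(X + (X - 169)) = (2*X)*(X + (-169 + X)) = (2*X)*(-169 + 2*X) = 2*X*(-169 + 2*X))
(22689 + z(97))*(E(U(-2, -9)) + 13177) = (22689 + 97)*(2*((-9 - 2)/(15 - 2))*(-169 + 2*((-9 - 2)/(15 - 2))) + 13177) = 22786*(2*(-11/13)*(-169 + 2*(-11/13)) + 13177) = 22786*(2*(-11/13)*(-169 - 22/13) + 13177) = 22786*(2*(-11/13)*(-2219/13) + 13177) = 22786*(48818/169 + 13177) = 22786*(2275731/169) = 51854806566/169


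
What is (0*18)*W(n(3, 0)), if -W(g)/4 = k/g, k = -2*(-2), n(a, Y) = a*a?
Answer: 0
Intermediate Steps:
n(a, Y) = a**2
k = 4
W(g) = -16/g
(0*18)*W(n(3, 0)) = (0*18)*(-16/(3**2)) = 0*(-16/9) = 0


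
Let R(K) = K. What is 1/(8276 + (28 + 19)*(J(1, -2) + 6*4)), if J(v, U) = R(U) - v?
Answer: 1/9263 ≈ 0.00010796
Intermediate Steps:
J(v, U) = U - v
1/(8276 + (28 + 19)*(J(1, -2) + 6*4)) = 1/(8276 + (28 + 19)*((-2 - 1*1) + 6*4)) = 1/(8276 + 47*((-2 - 1) + 24)) = 1/(8276 + 47*(-3 + 24)) = 1/(8276 + 47*21) = 1/(8276 + 987) = 1/9263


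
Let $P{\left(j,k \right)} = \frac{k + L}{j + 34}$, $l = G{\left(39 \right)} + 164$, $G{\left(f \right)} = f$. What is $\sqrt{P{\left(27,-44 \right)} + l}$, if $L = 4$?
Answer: $\frac{\sqrt{752923}}{61} \approx 14.225$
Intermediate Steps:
$l = 203$ ($l = 39 + 164 = 203$)
$P{\left(j,k \right)} = \frac{4 + k}{34 + j}$ ($P{\left(j,k \right)} = \frac{k + 4}{j + 34} = \frac{4 + k}{34 + j}$)
$\sqrt{P{\left(27,-44 \right)} + l} = \sqrt{\frac{4 - 44}{34 + 27} + 203} = \sqrt{\frac{1}{61} \left(-40\right) + 203} = \sqrt{- \frac{40}{61} + 203} = \sqrt{\frac{12343}{61}} = \frac{\sqrt{752923}}{61}$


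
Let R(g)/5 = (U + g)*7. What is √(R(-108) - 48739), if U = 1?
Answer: 2*I*√13121 ≈ 229.09*I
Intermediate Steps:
R(g) = 35 + 35*g (R(g) = 5*((1 + g)*7) = 5*(7 + 7*g) = 35 + 35*g)
√(R(-108) - 48739) = √((35 + 35*(-108)) - 48739) = √((35 - 3780) - 48739) = √(-3745 - 48739) = √(-52484) = 2*I*√13121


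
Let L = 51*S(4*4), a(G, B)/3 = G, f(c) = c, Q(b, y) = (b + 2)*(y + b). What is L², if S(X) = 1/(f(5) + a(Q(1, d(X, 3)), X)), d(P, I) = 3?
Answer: 2601/1681 ≈ 1.5473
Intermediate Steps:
Q(b, y) = (2 + b)*(b + y)
a(G, B) = 3*G
S(X) = 1/41 (S(X) = 1/(5 + 3*(1² + 2*1 + 2*3 + 1*3)) = 1/(5 + 3*(1 + 2 + 6 + 3)) = 1/(5 + 3*12) = 1/(5 + 36) = 1/41)
L = 51/41 (L = 51*(1/41) = 51/41 ≈ 1.2439)
L² = (51/41)² = 2601/1681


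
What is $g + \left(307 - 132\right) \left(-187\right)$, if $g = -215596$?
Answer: $-248321$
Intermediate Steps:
$g + \left(307 - 132\right) \left(-187\right) = -215596 + \left(307 - 132\right) \left(-187\right) = -215596 + 175 \left(-187\right) = -215596 - 32725 = -248321$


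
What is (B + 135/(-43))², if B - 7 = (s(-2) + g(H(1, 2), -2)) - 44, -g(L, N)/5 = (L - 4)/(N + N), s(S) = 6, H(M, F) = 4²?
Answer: 677329/1849 ≈ 366.32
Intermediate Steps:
H(M, F) = 16
g(L, N) = -5*(-4 + L)/(2*N) (g(L, N) = -5*(L - 4)/(N + N) = -5*(-4 + L)/(2*N))
B = -16 (B = 7 + ((6 + (5/2)*(4 - 1*16)/(-2)) - 44) = 7 + ((6 + (5/2)*(-½)*(4 - 16)) - 44) = 7 + ((6 + (5/2)*(-½)*(-12)) - 44) = 7 + ((6 + 15) - 44) = 7 + (21 - 44) = 7 - 23 = -16)
(B + 135/(-43))² = (-16 + 135/(-43))² = (-16 + 135*(-1/43))² = (-16 - 135/43)² = (-823/43)² = 677329/1849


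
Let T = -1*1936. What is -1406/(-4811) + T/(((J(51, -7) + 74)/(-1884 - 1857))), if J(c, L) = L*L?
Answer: 11614735358/197251 ≈ 58883.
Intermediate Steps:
J(c, L) = L²
T = -1936
-1406/(-4811) + T/(((J(51, -7) + 74)/(-1884 - 1857))) = -1406/(-4811) - 1936*(-1884 - 1857)/((-7)² + 74) = -1406*(-1/4811) - 1936*(-3741/(49 + 74)) = 1406/4811 - 1936/(123*(-1/3741)) = 1406/4811 - 1936/(-41/1247) = 1406/4811 - 1936*(-1247/41) = 1406/4811 + 2414192/41 = 11614735358/197251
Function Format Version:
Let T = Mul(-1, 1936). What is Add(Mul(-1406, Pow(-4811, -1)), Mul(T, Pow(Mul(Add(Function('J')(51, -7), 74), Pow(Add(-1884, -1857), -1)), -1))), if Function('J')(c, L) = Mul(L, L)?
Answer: Rational(11614735358, 197251) ≈ 58883.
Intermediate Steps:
Function('J')(c, L) = Pow(L, 2)
T = -1936
Add(Mul(-1406, Pow(-4811, -1)), Mul(T, Pow(Mul(Add(Function('J')(51, -7), 74), Pow(Add(-1884, -1857), -1)), -1))) = Add(Mul(-1406, Pow(-4811, -1)), Mul(-1936, Pow(Mul(Add(Pow(-7, 2), 74), Pow(Add(-1884, -1857), -1)), -1))) = Add(Mul(-1406, Rational(-1, 4811)), Mul(-1936, Pow(Mul(Add(49, 74), Pow(-3741, -1)), -1))) = Add(Rational(1406, 4811), Mul(-1936, Pow(Mul(123, Rational(-1, 3741)), -1))) = Add(Rational(1406, 4811), Mul(-1936, Pow(Rational(-41, 1247), -1))) = Add(Rational(1406, 4811), Mul(-1936, Rational(-1247, 41))) = Add(Rational(1406, 4811), Rational(2414192, 41)) = Rational(11614735358, 197251)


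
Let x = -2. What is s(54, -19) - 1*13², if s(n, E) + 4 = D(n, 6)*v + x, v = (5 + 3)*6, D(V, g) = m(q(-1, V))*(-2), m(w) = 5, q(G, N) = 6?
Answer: -655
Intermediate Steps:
D(V, g) = -10 (D(V, g) = 5*(-2) = -10)
v = 48 (v = 8*6 = 48)
s(n, E) = -486 (s(n, E) = -4 + (-10*48 - 2) = -4 + (-480 - 2) = -4 - 482 = -486)
s(54, -19) - 1*13² = -486 - 1*13² = -486 - 1*169 = -486 - 169 = -655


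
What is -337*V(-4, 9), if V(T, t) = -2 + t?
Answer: -2359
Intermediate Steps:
-337*V(-4, 9) = -337*(-2 + 9) = -337*7 = -2359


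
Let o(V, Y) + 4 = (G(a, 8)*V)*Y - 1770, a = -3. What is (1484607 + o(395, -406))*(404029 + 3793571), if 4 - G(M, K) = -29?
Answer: -15990240895200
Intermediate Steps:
G(M, K) = 33 (G(M, K) = 4 - 1*(-29) = 4 + 29 = 33)
o(V, Y) = -1774 + 33*V*Y (o(V, Y) = -4 + ((33*V)*Y - 1770) = -4 + (33*V*Y - 1770) = -4 + (-1770 + 33*V*Y) = -1774 + 33*V*Y)
(1484607 + o(395, -406))*(404029 + 3793571) = (1484607 + (-1774 + 33*395*(-406)))*(404029 + 3793571) = (1484607 + (-1774 - 5292210))*4197600 = (1484607 - 5293984)*4197600 = -3809377*4197600 = -15990240895200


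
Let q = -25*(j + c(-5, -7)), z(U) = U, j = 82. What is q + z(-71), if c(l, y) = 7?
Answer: -2296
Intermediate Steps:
q = -2225 (q = -25*(82 + 7) = -25*89 = -2225)
q + z(-71) = -2225 - 71 = -2296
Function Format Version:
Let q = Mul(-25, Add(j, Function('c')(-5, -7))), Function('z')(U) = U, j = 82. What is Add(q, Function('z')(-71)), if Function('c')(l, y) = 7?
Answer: -2296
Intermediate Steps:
q = -2225 (q = Mul(-25, Add(82, 7)) = Mul(-25, 89) = -2225)
Add(q, Function('z')(-71)) = Add(-2225, -71) = -2296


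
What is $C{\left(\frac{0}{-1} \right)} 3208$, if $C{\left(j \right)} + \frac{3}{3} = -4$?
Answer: $-16040$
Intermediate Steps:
$C{\left(j \right)} = -5$ ($C{\left(j \right)} = -1 - 4 = -5$)
$C{\left(\frac{0}{-1} \right)} 3208 = \left(-5\right) 3208 = -16040$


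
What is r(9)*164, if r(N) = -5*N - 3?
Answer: -7872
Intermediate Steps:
r(N) = -3 - 5*N
r(9)*164 = (-3 - 5*9)*164 = (-3 - 45)*164 = -48*164 = -7872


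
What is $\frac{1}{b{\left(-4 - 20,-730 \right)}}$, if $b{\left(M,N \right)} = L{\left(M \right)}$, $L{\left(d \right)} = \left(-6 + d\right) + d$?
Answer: $- \frac{1}{54} \approx -0.018519$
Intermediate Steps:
$L{\left(d \right)} = -6 + 2 d$
$b{\left(M,N \right)} = -6 + 2 M$
$\frac{1}{b{\left(-4 - 20,-730 \right)}} = \frac{1}{-6 + 2 \left(-4 - 20\right)} = \frac{1}{-6 + 2 \left(-24\right)} = \frac{1}{-6 - 48} = \frac{1}{-54} = - \frac{1}{54}$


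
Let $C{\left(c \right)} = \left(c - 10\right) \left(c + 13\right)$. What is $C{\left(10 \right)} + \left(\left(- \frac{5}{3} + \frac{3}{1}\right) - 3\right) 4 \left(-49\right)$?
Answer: $\frac{980}{3} \approx 326.67$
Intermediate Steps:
$C{\left(c \right)} = \left(-10 + c\right) \left(13 + c\right)$
$C{\left(10 \right)} + \left(\left(- \frac{5}{3} + \frac{3}{1}\right) - 3\right) 4 \left(-49\right) = \left(-130 + 10^{2} + 3 \cdot 10\right) + \left(\left(- \frac{5}{3} + \frac{3}{1}\right) - 3\right) 4 \left(-49\right) = \left(-130 + 100 + 30\right) + \left(\left(\left(-5\right) \frac{1}{3} + 3 \cdot 1\right) - 3\right) 4 \left(-49\right) = 0 + \left(\left(- \frac{5}{3} + 3\right) - 3\right) 4 \left(-49\right) = 0 + \left(\frac{4}{3} - 3\right) 4 \left(-49\right) = 0 + \left(- \frac{5}{3}\right) 4 \left(-49\right) = 0 - - \frac{980}{3} = 0 + \frac{980}{3} = \frac{980}{3}$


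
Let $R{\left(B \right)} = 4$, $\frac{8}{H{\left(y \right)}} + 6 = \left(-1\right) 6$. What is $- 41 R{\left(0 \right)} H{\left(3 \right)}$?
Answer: $\frac{328}{3} \approx 109.33$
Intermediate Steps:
$H{\left(y \right)} = - \frac{2}{3}$ ($H{\left(y \right)} = \frac{8}{-6 - 6} = \frac{8}{-12} = 8 \left(- \frac{1}{12}\right) = - \frac{2}{3}$)
$- 41 R{\left(0 \right)} H{\left(3 \right)} = \left(-41\right) 4 \left(- \frac{2}{3}\right) = \left(-164\right) \left(- \frac{2}{3}\right) = \frac{328}{3}$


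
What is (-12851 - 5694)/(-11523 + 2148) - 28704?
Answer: -53816291/1875 ≈ -28702.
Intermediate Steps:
(-12851 - 5694)/(-11523 + 2148) - 28704 = -18545/(-9375) - 28704 = -18545*(-1/9375) - 28704 = 3709/1875 - 28704 = -53816291/1875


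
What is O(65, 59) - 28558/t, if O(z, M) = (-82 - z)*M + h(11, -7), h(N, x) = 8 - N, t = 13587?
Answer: -117909370/13587 ≈ -8678.1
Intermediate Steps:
O(z, M) = -3 + M*(-82 - z) (O(z, M) = (-82 - z)*M + (8 - 1*11) = M*(-82 - z) + (8 - 11) = M*(-82 - z) - 3 = -3 + M*(-82 - z))
O(65, 59) - 28558/t = (-3 - 82*59 - 1*59*65) - 28558/13587 = (-3 - 4838 - 3835) - 28558*1/13587 = -8676 - 28558/13587 = -117909370/13587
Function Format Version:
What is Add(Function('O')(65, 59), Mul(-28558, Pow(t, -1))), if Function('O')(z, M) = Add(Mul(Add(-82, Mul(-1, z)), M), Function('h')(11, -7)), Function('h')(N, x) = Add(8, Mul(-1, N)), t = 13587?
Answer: Rational(-117909370, 13587) ≈ -8678.1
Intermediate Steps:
Function('O')(z, M) = Add(-3, Mul(M, Add(-82, Mul(-1, z)))) (Function('O')(z, M) = Add(Mul(Add(-82, Mul(-1, z)), M), Add(8, Mul(-1, 11))) = Add(Mul(M, Add(-82, Mul(-1, z))), Add(8, -11)) = Add(Mul(M, Add(-82, Mul(-1, z))), -3) = Add(-3, Mul(M, Add(-82, Mul(-1, z)))))
Add(Function('O')(65, 59), Mul(-28558, Pow(t, -1))) = Add(Add(-3, Mul(-82, 59), Mul(-1, 59, 65)), Mul(-28558, Pow(13587, -1))) = Add(Add(-3, -4838, -3835), Mul(-28558, Rational(1, 13587))) = Add(-8676, Rational(-28558, 13587)) = Rational(-117909370, 13587)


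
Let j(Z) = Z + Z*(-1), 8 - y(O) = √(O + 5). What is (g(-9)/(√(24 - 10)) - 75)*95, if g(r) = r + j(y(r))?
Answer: -7125 - 855*√14/14 ≈ -7353.5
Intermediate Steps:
y(O) = 8 - √(5 + O) (y(O) = 8 - √(O + 5) = 8 - √(5 + O))
j(Z) = 0 (j(Z) = Z - Z = 0)
g(r) = r (g(r) = r + 0 = r)
(g(-9)/(√(24 - 10)) - 75)*95 = (-9/√(24 - 10) - 75)*95 = (-9*√14/14 - 75)*95 = (-75 - 9*√14/14)*95 = -7125 - 855*√14/14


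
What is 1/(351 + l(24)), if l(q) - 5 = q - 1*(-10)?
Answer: 1/390 ≈ 0.0025641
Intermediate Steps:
l(q) = 15 + q (l(q) = 5 + (q - 1*(-10)) = 5 + (q + 10) = 5 + (10 + q) = 15 + q)
1/(351 + l(24)) = 1/(351 + (15 + 24)) = 1/(351 + 39) = 1/390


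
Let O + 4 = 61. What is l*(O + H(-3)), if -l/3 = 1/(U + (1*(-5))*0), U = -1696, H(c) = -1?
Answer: 21/212 ≈ 0.099057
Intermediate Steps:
O = 57 (O = -4 + 61 = 57)
l = 3/1696 (l = -3/(-1696 + (1*(-5))*0) = -3/(-1696 - 5*0) = -3/(-1696 + 0) = -3/(-1696) = -3*(-1/1696) = 3/1696 ≈ 0.0017689)
l*(O + H(-3)) = 3*(57 - 1)/1696 = (3/1696)*56 = 21/212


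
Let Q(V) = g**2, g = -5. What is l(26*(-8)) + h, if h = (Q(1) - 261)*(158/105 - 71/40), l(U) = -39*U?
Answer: 1716913/210 ≈ 8175.8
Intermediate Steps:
Q(V) = 25 (Q(V) = (-5)**2 = 25)
h = 13393/210 (h = (25 - 261)*(158/105 - 71/40) = -236*(158*(1/105) - 71*1/40) = -236*(158/105 - 71/40) = -236*(-227/840) = 13393/210 ≈ 63.776)
l(26*(-8)) + h = -1014*(-8) + 13393/210 = -39*(-208) + 13393/210 = 8112 + 13393/210 = 1716913/210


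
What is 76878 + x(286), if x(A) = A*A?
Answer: 158674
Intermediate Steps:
x(A) = A²
76878 + x(286) = 76878 + 286² = 76878 + 81796 = 158674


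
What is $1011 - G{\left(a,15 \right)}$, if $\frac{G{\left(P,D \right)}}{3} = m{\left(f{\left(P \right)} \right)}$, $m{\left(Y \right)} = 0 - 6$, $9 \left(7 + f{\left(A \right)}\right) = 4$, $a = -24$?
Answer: $1029$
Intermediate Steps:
$f{\left(A \right)} = - \frac{59}{9}$ ($f{\left(A \right)} = -7 + \frac{1}{9} \cdot 4 = -7 + \frac{4}{9} = - \frac{59}{9}$)
$m{\left(Y \right)} = -6$ ($m{\left(Y \right)} = 0 - 6 = -6$)
$G{\left(P,D \right)} = -18$ ($G{\left(P,D \right)} = 3 \left(-6\right) = -18$)
$1011 - G{\left(a,15 \right)} = 1011 - -18 = 1011 + 18 = 1029$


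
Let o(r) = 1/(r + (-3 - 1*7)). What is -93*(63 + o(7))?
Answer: -5828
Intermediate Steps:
o(r) = 1/(-10 + r) (o(r) = 1/(r + (-3 - 7)) = 1/(r - 10) = 1/(-10 + r))
-93*(63 + o(7)) = -93*(63 + 1/(-10 + 7)) = -93*(63 + 1/(-3)) = -93*(63 - ⅓) = -93*188/3 = -5828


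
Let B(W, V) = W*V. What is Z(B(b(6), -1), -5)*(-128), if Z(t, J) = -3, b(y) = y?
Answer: 384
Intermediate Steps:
B(W, V) = V*W
Z(B(b(6), -1), -5)*(-128) = -3*(-128) = 384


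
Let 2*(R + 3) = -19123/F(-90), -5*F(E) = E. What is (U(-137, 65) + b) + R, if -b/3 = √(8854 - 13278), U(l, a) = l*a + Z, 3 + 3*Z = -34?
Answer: -340255/36 - 6*I*√1106 ≈ -9451.5 - 199.54*I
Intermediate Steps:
Z = -37/3 (Z = -1 + (⅓)*(-34) = -1 - 34/3 = -37/3 ≈ -12.333)
F(E) = -E/5
U(l, a) = -37/3 + a*l (U(l, a) = l*a - 37/3 = a*l - 37/3 = -37/3 + a*l)
R = -19231/36 (R = -3 + (-19123/((-⅕*(-90))))/2 = -3 + (-19123/18)/2 = -3 + (-19123*1/18)/2 = -3 + (½)*(-19123/18) = -3 - 19123/36 = -19231/36 ≈ -534.19)
b = -6*I*√1106 (b = -3*√(8854 - 13278) = -6*I*√1106 ≈ -199.54*I)
(U(-137, 65) + b) + R = ((-37/3 + 65*(-137)) - 6*I*√1106) - 19231/36 = ((-37/3 - 8905) - 6*I*√1106) - 19231/36 = (-26752/3 - 6*I*√1106) - 19231/36 = -340255/36 - 6*I*√1106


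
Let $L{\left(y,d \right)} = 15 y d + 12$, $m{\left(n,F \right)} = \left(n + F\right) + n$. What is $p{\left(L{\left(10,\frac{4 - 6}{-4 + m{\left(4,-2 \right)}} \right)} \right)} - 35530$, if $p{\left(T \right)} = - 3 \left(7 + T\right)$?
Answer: $-35137$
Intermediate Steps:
$m{\left(n,F \right)} = F + 2 n$ ($m{\left(n,F \right)} = \left(F + n\right) + n = F + 2 n$)
$L{\left(y,d \right)} = 12 + 15 d y$ ($L{\left(y,d \right)} = 15 d y + 12 = 12 + 15 d y$)
$p{\left(T \right)} = -21 - 3 T$
$p{\left(L{\left(10,\frac{4 - 6}{-4 + m{\left(4,-2 \right)}} \right)} \right)} - 35530 = \left(-21 - 3 \left(12 + 15 \frac{4 - 6}{-4 + \left(-2 + 2 \cdot 4\right)} 10\right)\right) - 35530 = \left(-21 - 3 \left(12 + 15 \left(- \frac{2}{-4 + \left(-2 + 8\right)}\right) 10\right)\right) - 35530 = \left(-21 - 3 \left(12 + 15 \left(- \frac{2}{-4 + 6}\right) 10\right)\right) - 35530 = \left(-21 - 3 \left(12 + 15 \left(- \frac{2}{2}\right) 10\right)\right) - 35530 = \left(-21 - 3 \left(12 + 15 \left(\left(-2\right) \frac{1}{2}\right) 10\right)\right) - 35530 = \left(-21 - 3 \left(12 + 15 \left(-1\right) 10\right)\right) - 35530 = \left(-21 - 3 \left(12 - 150\right)\right) - 35530 = \left(-21 - -414\right) - 35530 = \left(-21 + 414\right) - 35530 = 393 - 35530 = -35137$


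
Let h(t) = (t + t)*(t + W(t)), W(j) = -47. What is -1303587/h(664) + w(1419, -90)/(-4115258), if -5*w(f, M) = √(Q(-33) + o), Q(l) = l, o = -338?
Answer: -1303587/819376 + I*√371/20576290 ≈ -1.591 + 9.3609e-7*I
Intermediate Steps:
h(t) = 2*t*(-47 + t) (h(t) = (t + t)*(t - 47) = (2*t)*(-47 + t) = 2*t*(-47 + t))
w(f, M) = -I*√371/5 (w(f, M) = -√(-33 - 338)/5 = -I*√371/5)
-1303587/h(664) + w(1419, -90)/(-4115258) = -1303587*1/(1328*(-47 + 664)) - I*√371/5/(-4115258) = -1303587/(2*664*617) - I*√371/5*(-1/4115258) = -1303587/819376 + I*√371/20576290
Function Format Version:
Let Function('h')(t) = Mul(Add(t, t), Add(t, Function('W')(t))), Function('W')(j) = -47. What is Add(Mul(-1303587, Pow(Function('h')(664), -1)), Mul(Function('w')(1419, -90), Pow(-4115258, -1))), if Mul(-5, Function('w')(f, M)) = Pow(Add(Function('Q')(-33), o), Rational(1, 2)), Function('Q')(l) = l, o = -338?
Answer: Add(Rational(-1303587, 819376), Mul(Rational(1, 20576290), I, Pow(371, Rational(1, 2)))) ≈ Add(-1.5910, Mul(9.3609e-7, I))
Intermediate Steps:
Function('h')(t) = Mul(2, t, Add(-47, t)) (Function('h')(t) = Mul(Add(t, t), Add(t, -47)) = Mul(Mul(2, t), Add(-47, t)) = Mul(2, t, Add(-47, t)))
Function('w')(f, M) = Mul(Rational(-1, 5), I, Pow(371, Rational(1, 2))) (Function('w')(f, M) = Mul(Rational(-1, 5), Pow(Add(-33, -338), Rational(1, 2))) = Mul(Rational(-1, 5), Pow(-371, Rational(1, 2))) = Mul(Rational(-1, 5), Mul(I, Pow(371, Rational(1, 2)))) = Mul(Rational(-1, 5), I, Pow(371, Rational(1, 2))))
Add(Mul(-1303587, Pow(Function('h')(664), -1)), Mul(Function('w')(1419, -90), Pow(-4115258, -1))) = Add(Mul(-1303587, Pow(Mul(2, 664, Add(-47, 664)), -1)), Mul(Mul(Rational(-1, 5), I, Pow(371, Rational(1, 2))), Pow(-4115258, -1))) = Add(Mul(-1303587, Pow(Mul(2, 664, 617), -1)), Mul(Mul(Rational(-1, 5), I, Pow(371, Rational(1, 2))), Rational(-1, 4115258))) = Add(Mul(-1303587, Pow(819376, -1)), Mul(Rational(1, 20576290), I, Pow(371, Rational(1, 2)))) = Add(Mul(-1303587, Rational(1, 819376)), Mul(Rational(1, 20576290), I, Pow(371, Rational(1, 2)))) = Add(Rational(-1303587, 819376), Mul(Rational(1, 20576290), I, Pow(371, Rational(1, 2))))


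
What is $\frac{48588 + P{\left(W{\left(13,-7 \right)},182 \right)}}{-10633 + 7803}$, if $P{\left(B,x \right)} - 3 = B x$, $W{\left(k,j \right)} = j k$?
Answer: $- \frac{32029}{2830} \approx -11.318$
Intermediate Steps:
$P{\left(B,x \right)} = 3 + B x$
$\frac{48588 + P{\left(W{\left(13,-7 \right)},182 \right)}}{-10633 + 7803} = \frac{48588 + \left(3 + \left(-7\right) 13 \cdot 182\right)}{-10633 + 7803} = \frac{48588 + \left(3 - 16562\right)}{-2830} = \left(48588 + \left(3 - 16562\right)\right) \left(- \frac{1}{2830}\right) = \left(48588 - 16559\right) \left(- \frac{1}{2830}\right) = 32029 \left(- \frac{1}{2830}\right) = - \frac{32029}{2830}$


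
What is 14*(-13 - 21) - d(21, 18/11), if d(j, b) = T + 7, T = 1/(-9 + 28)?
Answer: -9178/19 ≈ -483.05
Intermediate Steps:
T = 1/19 ≈ 0.052632
d(j, b) = 134/19 (d(j, b) = 1/19 + 7 = 134/19)
14*(-13 - 21) - d(21, 18/11) = 14*(-13 - 21) - 1*134/19 = 14*(-34) - 134/19 = -476 - 134/19 = -9178/19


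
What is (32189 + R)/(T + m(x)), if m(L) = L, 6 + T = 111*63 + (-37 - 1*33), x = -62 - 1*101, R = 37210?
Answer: 6309/614 ≈ 10.275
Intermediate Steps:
x = -163 (x = -62 - 101 = -163)
T = 6917 (T = -6 + (111*63 + (-37 - 1*33)) = -6 + (6993 + (-37 - 33)) = -6 + (6993 - 70) = -6 + 6923 = 6917)
(32189 + R)/(T + m(x)) = (32189 + 37210)/(6917 - 163) = 69399/6754 = 69399*(1/6754) = 6309/614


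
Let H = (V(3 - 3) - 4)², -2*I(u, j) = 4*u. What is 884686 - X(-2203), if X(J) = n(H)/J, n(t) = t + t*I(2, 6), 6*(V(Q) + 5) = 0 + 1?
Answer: 23387556287/26436 ≈ 8.8469e+5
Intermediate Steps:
V(Q) = -29/6 (V(Q) = -5 + (0 + 1)/6 = -5 + (⅙)*1 = -5 + ⅙ = -29/6)
I(u, j) = -2*u
H = 2809/36 (H = (-29/6 - 4)² = (-53/6)² = 2809/36 ≈ 78.028)
n(t) = -3*t (n(t) = t + t*(-2*2) = t + t*(-4) = t - 4*t = -3*t)
X(J) = -2809/(12*J) (X(J) = (-3*2809/36)/J = -2809/(12*J))
884686 - X(-2203) = 884686 - (-2809)/(12*(-2203)) = 884686 - (-2809)*(-1)/(12*2203) = 884686 - 1*2809/26436 = 884686 - 2809/26436 = 23387556287/26436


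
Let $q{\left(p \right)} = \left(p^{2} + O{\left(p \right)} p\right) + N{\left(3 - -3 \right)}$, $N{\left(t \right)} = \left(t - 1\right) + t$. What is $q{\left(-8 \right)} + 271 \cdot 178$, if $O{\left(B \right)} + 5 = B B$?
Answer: $47841$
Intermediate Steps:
$O{\left(B \right)} = -5 + B^{2}$ ($O{\left(B \right)} = -5 + B B = -5 + B^{2}$)
$N{\left(t \right)} = -1 + 2 t$ ($N{\left(t \right)} = \left(-1 + t\right) + t = -1 + 2 t$)
$q{\left(p \right)} = 11 + p^{2} + p \left(-5 + p^{2}\right)$ ($q{\left(p \right)} = \left(p^{2} + \left(-5 + p^{2}\right) p\right) - \left(1 - 2 \left(3 - -3\right)\right) = \left(p^{2} + p \left(-5 + p^{2}\right)\right) - \left(1 - 2 \left(3 + 3\right)\right) = \left(p^{2} + p \left(-5 + p^{2}\right)\right) + \left(-1 + 2 \cdot 6\right) = \left(p^{2} + p \left(-5 + p^{2}\right)\right) + \left(-1 + 12\right) = \left(p^{2} + p \left(-5 + p^{2}\right)\right) + 11 = 11 + p^{2} + p \left(-5 + p^{2}\right)$)
$q{\left(-8 \right)} + 271 \cdot 178 = \left(11 + \left(-8\right)^{2} - 8 \left(-5 + \left(-8\right)^{2}\right)\right) + 271 \cdot 178 = \left(11 + 64 - 8 \left(-5 + 64\right)\right) + 48238 = \left(11 + 64 - 472\right) + 48238 = -397 + 48238 = 47841$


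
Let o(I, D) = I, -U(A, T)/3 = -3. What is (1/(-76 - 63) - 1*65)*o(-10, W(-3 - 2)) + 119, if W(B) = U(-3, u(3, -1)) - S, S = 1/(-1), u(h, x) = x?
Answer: 106901/139 ≈ 769.07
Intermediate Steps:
U(A, T) = 9 (U(A, T) = -3*(-3) = 9)
S = -1
W(B) = 10 (W(B) = 9 - 1*(-1) = 9 + 1 = 10)
(1/(-76 - 63) - 1*65)*o(-10, W(-3 - 2)) + 119 = (1/(-76 - 63) - 1*65)*(-10) + 119 = (1/(-139) - 65)*(-10) + 119 = (-1/139 - 65)*(-10) + 119 = -9036/139*(-10) + 119 = 90360/139 + 119 = 106901/139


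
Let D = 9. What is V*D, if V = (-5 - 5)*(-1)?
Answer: 90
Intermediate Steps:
V = 10 (V = -10*(-1) = 10)
V*D = 10*9 = 90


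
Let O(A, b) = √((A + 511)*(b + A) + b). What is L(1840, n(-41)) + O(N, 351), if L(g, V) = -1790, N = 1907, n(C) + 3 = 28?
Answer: -1790 + √5460195 ≈ 546.71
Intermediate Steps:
n(C) = 25 (n(C) = -3 + 28 = 25)
O(A, b) = √(b + (511 + A)*(A + b)) (O(A, b) = √((511 + A)*(A + b) + b) = √(b + (511 + A)*(A + b)))
L(1840, n(-41)) + O(N, 351) = -1790 + √(1907² + 511*1907 + 512*351 + 1907*351) = -1790 + √(3636649 + 974477 + 179712 + 669357) = -1790 + √5460195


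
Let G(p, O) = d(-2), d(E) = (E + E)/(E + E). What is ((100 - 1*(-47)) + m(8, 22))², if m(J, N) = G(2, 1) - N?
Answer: 15876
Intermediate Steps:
d(E) = 1 (d(E) = (2*E)/((2*E)) = (2*E)*(1/(2*E)) = 1)
G(p, O) = 1
m(J, N) = 1 - N
((100 - 1*(-47)) + m(8, 22))² = ((100 - 1*(-47)) + (1 - 1*22))² = ((100 + 47) + (1 - 22))² = (147 - 21)² = 126² = 15876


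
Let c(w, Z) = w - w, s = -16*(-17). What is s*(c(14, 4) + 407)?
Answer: 110704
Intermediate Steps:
s = 272
c(w, Z) = 0
s*(c(14, 4) + 407) = 272*(0 + 407) = 272*407 = 110704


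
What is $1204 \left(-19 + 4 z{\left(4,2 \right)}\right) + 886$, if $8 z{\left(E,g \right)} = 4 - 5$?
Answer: $-22592$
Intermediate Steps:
$z{\left(E,g \right)} = - \frac{1}{8}$ ($z{\left(E,g \right)} = \frac{4 - 5}{8} = \frac{1}{8} \left(-1\right) = - \frac{1}{8}$)
$1204 \left(-19 + 4 z{\left(4,2 \right)}\right) + 886 = 1204 \left(-19 + 4 \left(- \frac{1}{8}\right)\right) + 886 = 1204 \left(-19 - \frac{1}{2}\right) + 886 = 1204 \left(- \frac{39}{2}\right) + 886 = -23478 + 886 = -22592$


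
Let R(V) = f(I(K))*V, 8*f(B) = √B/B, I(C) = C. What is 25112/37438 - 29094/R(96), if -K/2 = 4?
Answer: 12556/18719 - 4849*I*√2 ≈ 0.67076 - 6857.5*I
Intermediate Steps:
K = -8 (K = -2*4 = -8)
f(B) = 1/(8*√B) (f(B) = (√B/B)/8 = 1/(8*√B))
R(V) = -I*V*√2/32 (R(V) = (1/(8*√(-8)))*V = ((-I*√2/4)/8)*V = (-I*√2/32)*V = -I*V*√2/32)
25112/37438 - 29094/R(96) = 25112/37438 - 29094*I*√2/6 = 25112*(1/37438) - 29094*I*√2/6 = 12556/18719 - 4849*I*√2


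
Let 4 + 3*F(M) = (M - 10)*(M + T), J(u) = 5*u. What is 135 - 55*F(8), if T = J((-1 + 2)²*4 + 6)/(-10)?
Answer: 955/3 ≈ 318.33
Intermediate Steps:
T = -5 (T = (5*((-1 + 2)²*4 + 6))/(-10) = (5*(1²*4 + 6))*(-⅒) = (5*(1*4 + 6))*(-⅒) = (5*(4 + 6))*(-⅒) = (5*10)*(-⅒) = 50*(-⅒) = -5)
F(M) = -4/3 + (-10 + M)*(-5 + M)/3 (F(M) = -4/3 + ((M - 10)*(M - 5))/3 = -4/3 + ((-10 + M)*(-5 + M))/3 = -4/3 + (-10 + M)*(-5 + M)/3)
135 - 55*F(8) = 135 - 55*(46/3 - 5*8 + (⅓)*8²) = 135 - 55*(46/3 - 40 + (⅓)*64) = 135 - 55*(46/3 - 40 + 64/3) = 135 - 55*(-10/3) = 135 + 550/3 = 955/3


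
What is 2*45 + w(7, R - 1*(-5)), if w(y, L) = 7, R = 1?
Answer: 97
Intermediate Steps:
2*45 + w(7, R - 1*(-5)) = 2*45 + 7 = 90 + 7 = 97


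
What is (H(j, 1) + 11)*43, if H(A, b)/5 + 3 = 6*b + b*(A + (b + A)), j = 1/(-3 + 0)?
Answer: 3569/3 ≈ 1189.7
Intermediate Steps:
j = -⅓ (j = 1/(-3) = -⅓ ≈ -0.33333)
H(A, b) = -15 + 30*b + 5*b*(b + 2*A) (H(A, b) = -15 + 5*(6*b + b*(A + (b + A))) = -15 + 5*(6*b + b*(A + (A + b))) = -15 + 5*(6*b + b*(b + 2*A)) = -15 + (30*b + 5*b*(b + 2*A)) = -15 + 30*b + 5*b*(b + 2*A))
(H(j, 1) + 11)*43 = ((-15 + 5*1² + 30*1 + 10*(-⅓)*1) + 11)*43 = ((-15 + 5*1 + 30 - 10/3) + 11)*43 = ((-15 + 5 + 30 - 10/3) + 11)*43 = (50/3 + 11)*43 = (83/3)*43 = 3569/3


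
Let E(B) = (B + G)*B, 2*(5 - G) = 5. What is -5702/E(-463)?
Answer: -11404/426423 ≈ -0.026743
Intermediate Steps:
G = 5/2 (G = 5 - ½*5 = 5 - 5/2 = 5/2 ≈ 2.5000)
E(B) = B*(5/2 + B) (E(B) = (B + 5/2)*B = (5/2 + B)*B = B*(5/2 + B))
-5702/E(-463) = -5702*(-2/(463*(5 + 2*(-463)))) = -5702*(-2/(463*(5 - 926))) = -5702/((½)*(-463)*(-921)) = -5702/426423/2 = -5702*2/426423 = -11404/426423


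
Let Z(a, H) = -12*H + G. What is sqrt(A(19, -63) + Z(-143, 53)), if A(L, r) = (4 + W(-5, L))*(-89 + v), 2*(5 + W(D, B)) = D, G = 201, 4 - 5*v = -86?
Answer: I*sqrt(746)/2 ≈ 13.656*I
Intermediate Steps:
v = 18 (v = 4/5 - 1/5*(-86) = 4/5 + 86/5 = 18)
W(D, B) = -5 + D/2
Z(a, H) = 201 - 12*H (Z(a, H) = -12*H + 201 = 201 - 12*H)
A(L, r) = 497/2 (A(L, r) = (4 + (-5 + (1/2)*(-5)))*(-89 + 18) = (4 + (-5 - 5/2))*(-71) = (4 - 15/2)*(-71) = -7/2*(-71) = 497/2)
sqrt(A(19, -63) + Z(-143, 53)) = sqrt(497/2 + (201 - 12*53)) = sqrt(497/2 + (201 - 636)) = sqrt(497/2 - 435) = sqrt(-373/2) = I*sqrt(746)/2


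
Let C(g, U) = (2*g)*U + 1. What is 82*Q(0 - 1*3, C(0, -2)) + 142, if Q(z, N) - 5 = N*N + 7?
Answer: 1208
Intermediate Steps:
C(g, U) = 1 + 2*U*g (C(g, U) = 2*U*g + 1 = 1 + 2*U*g)
Q(z, N) = 12 + N**2 (Q(z, N) = 5 + (N*N + 7) = 5 + (N**2 + 7) = 5 + (7 + N**2) = 12 + N**2)
82*Q(0 - 1*3, C(0, -2)) + 142 = 82*(12 + (1 + 2*(-2)*0)**2) + 142 = 82*(12 + (1 + 0)**2) + 142 = 82*(12 + 1**2) + 142 = 82*(12 + 1) + 142 = 82*13 + 142 = 1066 + 142 = 1208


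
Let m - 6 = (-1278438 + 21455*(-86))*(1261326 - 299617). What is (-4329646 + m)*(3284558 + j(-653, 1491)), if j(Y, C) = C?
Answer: -9871185343660252248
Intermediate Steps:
m = -3003963457706 (m = 6 + (-1278438 + 21455*(-86))*(1261326 - 299617) = 6 + (-1278438 - 1845130)*961709 = 6 - 3123568*961709 = 6 - 3003963457712 = -3003963457706)
(-4329646 + m)*(3284558 + j(-653, 1491)) = (-4329646 - 3003963457706)*(3284558 + 1491) = -3003967787352*3286049 = -9871185343660252248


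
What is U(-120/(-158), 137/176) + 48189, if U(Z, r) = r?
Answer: 8481401/176 ≈ 48190.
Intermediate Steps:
U(-120/(-158), 137/176) + 48189 = 137/176 + 48189 = 8481401/176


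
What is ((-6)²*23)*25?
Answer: 20700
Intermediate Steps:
((-6)²*23)*25 = (36*23)*25 = 828*25 = 20700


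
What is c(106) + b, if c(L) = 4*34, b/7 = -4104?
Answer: -28592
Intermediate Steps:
b = -28728 (b = 7*(-4104) = -28728)
c(L) = 136
c(106) + b = 136 - 28728 = -28592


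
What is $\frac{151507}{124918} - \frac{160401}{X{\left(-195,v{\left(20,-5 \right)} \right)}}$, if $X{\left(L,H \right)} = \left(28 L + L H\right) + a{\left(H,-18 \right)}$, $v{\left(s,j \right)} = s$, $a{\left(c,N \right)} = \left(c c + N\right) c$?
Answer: $\frac{10148782079}{107429480} \approx 94.469$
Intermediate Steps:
$a{\left(c,N \right)} = c \left(N + c^{2}\right)$ ($a{\left(c,N \right)} = \left(c^{2} + N\right) c = \left(N + c^{2}\right) c = c \left(N + c^{2}\right)$)
$X{\left(L,H \right)} = 28 L + H L + H \left(-18 + H^{2}\right)$ ($X{\left(L,H \right)} = \left(28 L + L H\right) + H \left(-18 + H^{2}\right) = \left(28 L + H L\right) + H \left(-18 + H^{2}\right) = 28 L + H L + H \left(-18 + H^{2}\right)$)
$\frac{151507}{124918} - \frac{160401}{X{\left(-195,v{\left(20,-5 \right)} \right)}} = \frac{151507}{124918} - \frac{160401}{28 \left(-195\right) + 20 \left(-195\right) + 20 \left(-18 + 20^{2}\right)} = 151507 \cdot \frac{1}{124918} - \frac{160401}{-5460 - 3900 + 20 \left(-18 + 400\right)} = \frac{151507}{124918} - \frac{160401}{-5460 - 3900 + 20 \cdot 382} = \frac{151507}{124918} - \frac{160401}{-5460 - 3900 + 7640} = \frac{151507}{124918} - \frac{160401}{-1720} = \frac{151507}{124918} - - \frac{160401}{1720} = \frac{151507}{124918} + \frac{160401}{1720} = \frac{10148782079}{107429480}$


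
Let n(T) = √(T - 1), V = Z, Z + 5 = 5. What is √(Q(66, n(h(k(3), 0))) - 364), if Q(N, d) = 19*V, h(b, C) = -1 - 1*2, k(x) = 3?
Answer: 2*I*√91 ≈ 19.079*I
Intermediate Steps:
h(b, C) = -3 (h(b, C) = -1 - 2 = -3)
Z = 0 (Z = -5 + 5 = 0)
V = 0
n(T) = √(-1 + T)
Q(N, d) = 0 (Q(N, d) = 19*0 = 0)
√(Q(66, n(h(k(3), 0))) - 364) = √(0 - 364) = √(-364) = 2*I*√91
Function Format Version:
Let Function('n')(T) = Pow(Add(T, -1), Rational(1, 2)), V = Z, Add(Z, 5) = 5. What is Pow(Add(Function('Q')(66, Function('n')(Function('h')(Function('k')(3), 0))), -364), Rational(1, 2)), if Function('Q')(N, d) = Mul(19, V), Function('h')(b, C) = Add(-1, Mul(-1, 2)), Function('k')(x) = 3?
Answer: Mul(2, I, Pow(91, Rational(1, 2))) ≈ Mul(19.079, I)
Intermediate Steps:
Function('h')(b, C) = -3 (Function('h')(b, C) = Add(-1, -2) = -3)
Z = 0 (Z = Add(-5, 5) = 0)
V = 0
Function('n')(T) = Pow(Add(-1, T), Rational(1, 2))
Function('Q')(N, d) = 0 (Function('Q')(N, d) = Mul(19, 0) = 0)
Pow(Add(Function('Q')(66, Function('n')(Function('h')(Function('k')(3), 0))), -364), Rational(1, 2)) = Pow(Add(0, -364), Rational(1, 2)) = Pow(-364, Rational(1, 2)) = Mul(2, I, Pow(91, Rational(1, 2)))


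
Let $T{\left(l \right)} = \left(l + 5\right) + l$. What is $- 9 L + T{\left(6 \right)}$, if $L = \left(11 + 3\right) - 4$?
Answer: $-73$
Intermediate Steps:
$T{\left(l \right)} = 5 + 2 l$ ($T{\left(l \right)} = \left(5 + l\right) + l = 5 + 2 l$)
$L = 10$ ($L = 14 - 4 = 10$)
$- 9 L + T{\left(6 \right)} = \left(-9\right) 10 + \left(5 + 2 \cdot 6\right) = -90 + \left(5 + 12\right) = -90 + 17 = -73$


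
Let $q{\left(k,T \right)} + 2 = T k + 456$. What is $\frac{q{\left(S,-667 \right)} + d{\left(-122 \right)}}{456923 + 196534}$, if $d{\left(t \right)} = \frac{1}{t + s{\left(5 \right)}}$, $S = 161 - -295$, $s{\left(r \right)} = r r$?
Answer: $- \frac{9819569}{21128443} \approx -0.46476$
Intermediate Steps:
$s{\left(r \right)} = r^{2}$
$S = 456$ ($S = 161 + 295 = 456$)
$q{\left(k,T \right)} = 454 + T k$ ($q{\left(k,T \right)} = -2 + \left(T k + 456\right) = -2 + \left(456 + T k\right) = 454 + T k$)
$d{\left(t \right)} = \frac{1}{25 + t}$ ($d{\left(t \right)} = \frac{1}{t + 5^{2}} = \frac{1}{t + 25} = \frac{1}{25 + t}$)
$\frac{q{\left(S,-667 \right)} + d{\left(-122 \right)}}{456923 + 196534} = \frac{\left(454 - 304152\right) + \frac{1}{25 - 122}}{456923 + 196534} = \frac{\left(454 - 304152\right) + \frac{1}{-97}}{653457} = \left(-303698 - \frac{1}{97}\right) \frac{1}{653457} = \left(- \frac{29458707}{97}\right) \frac{1}{653457} = - \frac{9819569}{21128443}$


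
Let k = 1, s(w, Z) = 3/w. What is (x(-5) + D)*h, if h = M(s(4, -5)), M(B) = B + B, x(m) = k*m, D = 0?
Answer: -15/2 ≈ -7.5000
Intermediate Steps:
x(m) = m (x(m) = 1*m = m)
M(B) = 2*B
h = 3/2 (h = 2*(3/4) = 2*(3*(¼)) = 2*(¾) = 3/2 ≈ 1.5000)
(x(-5) + D)*h = (-5 + 0)*(3/2) = -5*3/2 = -15/2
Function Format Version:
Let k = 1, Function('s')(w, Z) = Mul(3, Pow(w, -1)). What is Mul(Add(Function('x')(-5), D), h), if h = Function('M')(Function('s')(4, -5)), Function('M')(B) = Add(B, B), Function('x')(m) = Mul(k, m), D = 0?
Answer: Rational(-15, 2) ≈ -7.5000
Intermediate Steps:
Function('x')(m) = m (Function('x')(m) = Mul(1, m) = m)
Function('M')(B) = Mul(2, B)
h = Rational(3, 2) (h = Mul(2, Mul(3, Pow(4, -1))) = Mul(2, Mul(3, Rational(1, 4))) = Mul(2, Rational(3, 4)) = Rational(3, 2) ≈ 1.5000)
Mul(Add(Function('x')(-5), D), h) = Mul(Add(-5, 0), Rational(3, 2)) = Mul(-5, Rational(3, 2)) = Rational(-15, 2)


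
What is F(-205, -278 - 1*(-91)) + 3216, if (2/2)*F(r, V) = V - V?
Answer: 3216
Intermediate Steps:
F(r, V) = 0 (F(r, V) = V - V = 0)
F(-205, -278 - 1*(-91)) + 3216 = 0 + 3216 = 3216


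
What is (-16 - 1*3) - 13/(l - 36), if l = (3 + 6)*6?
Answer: -355/18 ≈ -19.722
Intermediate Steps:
l = 54 (l = 9*6 = 54)
(-16 - 1*3) - 13/(l - 36) = (-16 - 1*3) - 13/(54 - 36) = (-16 - 3) - 13/18 = -19 - 13*1/18 = -19 - 13/18 = -355/18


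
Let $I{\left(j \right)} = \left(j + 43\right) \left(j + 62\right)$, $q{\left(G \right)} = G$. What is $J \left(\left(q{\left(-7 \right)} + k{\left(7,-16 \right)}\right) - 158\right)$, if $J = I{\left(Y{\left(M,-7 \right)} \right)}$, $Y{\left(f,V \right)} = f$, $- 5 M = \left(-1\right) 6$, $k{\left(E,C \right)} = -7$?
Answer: $- \frac{12011792}{25} \approx -4.8047 \cdot 10^{5}$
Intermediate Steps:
$M = \frac{6}{5}$ ($M = - \frac{\left(-1\right) 6}{5} = \left(- \frac{1}{5}\right) \left(-6\right) = \frac{6}{5} \approx 1.2$)
$I{\left(j \right)} = \left(43 + j\right) \left(62 + j\right)$
$J = \frac{69836}{25}$ ($J = 2666 + \left(\frac{6}{5}\right)^{2} + 105 \cdot \frac{6}{5} = 2666 + \frac{36}{25} + 126 = \frac{69836}{25} \approx 2793.4$)
$J \left(\left(q{\left(-7 \right)} + k{\left(7,-16 \right)}\right) - 158\right) = \frac{69836 \left(\left(-7 - 7\right) - 158\right)}{25} = \frac{69836 \left(-14 - 158\right)}{25} = \frac{69836}{25} \left(-172\right) = - \frac{12011792}{25}$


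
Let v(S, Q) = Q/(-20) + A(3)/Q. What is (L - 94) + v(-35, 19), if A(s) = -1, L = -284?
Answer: -144021/380 ≈ -379.00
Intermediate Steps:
v(S, Q) = -1/Q - Q/20 (v(S, Q) = Q/(-20) - 1/Q = Q*(-1/20) - 1/Q = -Q/20 - 1/Q = -1/Q - Q/20)
(L - 94) + v(-35, 19) = (-284 - 94) + (-1/19 - 1/20*19) = -378 + (-1*1/19 - 19/20) = -378 + (-1/19 - 19/20) = -378 - 381/380 = -144021/380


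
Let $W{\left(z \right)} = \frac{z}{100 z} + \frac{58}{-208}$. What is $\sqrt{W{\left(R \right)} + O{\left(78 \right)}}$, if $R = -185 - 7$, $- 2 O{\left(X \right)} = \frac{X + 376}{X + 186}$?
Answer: $\frac{i \sqrt{20772609}}{4290} \approx 1.0624 i$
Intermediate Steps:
$O{\left(X \right)} = - \frac{376 + X}{2 \left(186 + X\right)}$ ($O{\left(X \right)} = - \frac{\left(X + 376\right) \frac{1}{X + 186}}{2} = - \frac{\left(376 + X\right) \frac{1}{186 + X}}{2} = - \frac{\frac{1}{186 + X} \left(376 + X\right)}{2} = - \frac{376 + X}{2 \left(186 + X\right)}$)
$R = -192$ ($R = -185 - 7 = -192$)
$W{\left(z \right)} = - \frac{699}{2600}$ ($W{\left(z \right)} = z \frac{1}{100 z} + 58 \left(- \frac{1}{208}\right) = \frac{1}{100} - \frac{29}{104} = - \frac{699}{2600}$)
$\sqrt{W{\left(R \right)} + O{\left(78 \right)}} = \sqrt{- \frac{699}{2600} + \frac{-376 - 78}{2 \left(186 + 78\right)}} = \sqrt{- \frac{699}{2600} + \frac{-376 - 78}{2 \cdot 264}} = \sqrt{- \frac{699}{2600} + \frac{1}{2} \cdot \frac{1}{264} \left(-454\right)} = \sqrt{- \frac{699}{2600} - \frac{227}{264}} = \sqrt{- \frac{48421}{42900}} = \frac{i \sqrt{20772609}}{4290}$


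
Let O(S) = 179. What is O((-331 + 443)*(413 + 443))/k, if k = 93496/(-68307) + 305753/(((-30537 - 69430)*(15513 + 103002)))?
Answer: -6898091139402465/52748717461031 ≈ -130.77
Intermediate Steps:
k = -52748717461031/38536822007835 (k = 93496*(-1/68307) + 305753/((-99967*118515)) = -93496/68307 + 305753/(-11847589005) = -93496/68307 + 305753*(-1/11847589005) = -93496/68307 - 43679/1692512715 = -52748717461031/38536822007835 ≈ -1.3688)
O((-331 + 443)*(413 + 443))/k = 179/(-52748717461031/38536822007835) = 179*(-38536822007835/52748717461031) = -6898091139402465/52748717461031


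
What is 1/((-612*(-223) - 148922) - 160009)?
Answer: -1/172455 ≈ -5.7986e-6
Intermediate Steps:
1/((-612*(-223) - 148922) - 160009) = 1/((136476 - 148922) - 160009) = 1/(-12446 - 160009) = 1/(-172455) = -1/172455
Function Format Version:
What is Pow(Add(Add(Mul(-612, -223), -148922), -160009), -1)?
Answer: Rational(-1, 172455) ≈ -5.7986e-6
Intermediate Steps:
Pow(Add(Add(Mul(-612, -223), -148922), -160009), -1) = Pow(Add(Add(136476, -148922), -160009), -1) = Pow(Add(-12446, -160009), -1) = Pow(-172455, -1) = Rational(-1, 172455)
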